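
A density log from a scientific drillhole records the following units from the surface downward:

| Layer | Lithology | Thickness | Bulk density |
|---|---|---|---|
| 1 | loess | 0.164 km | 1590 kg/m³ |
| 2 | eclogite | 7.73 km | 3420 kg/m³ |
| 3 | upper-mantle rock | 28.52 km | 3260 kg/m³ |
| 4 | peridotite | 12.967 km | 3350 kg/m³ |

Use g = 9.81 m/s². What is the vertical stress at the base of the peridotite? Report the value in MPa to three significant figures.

loess: 1590 kg/m³ × 9.81 m/s² × 164 m = 2.558×10^6 Pa = 2.558 MPa
eclogite: 3420 kg/m³ × 9.81 m/s² × 7730 m = 2.593×10^8 Pa = 259.3 MPa
upper-mantle rock: 3260 kg/m³ × 9.81 m/s² × 28520 m = 9.121×10^8 Pa = 912.1 MPa
peridotite: 3350 kg/m³ × 9.81 m/s² × 12967 m = 4.261×10^8 Pa = 426.1 MPa
Total = 2.558 + 259.3 + 912.1 + 426.1 = 1600.1 MPa

1600 MPa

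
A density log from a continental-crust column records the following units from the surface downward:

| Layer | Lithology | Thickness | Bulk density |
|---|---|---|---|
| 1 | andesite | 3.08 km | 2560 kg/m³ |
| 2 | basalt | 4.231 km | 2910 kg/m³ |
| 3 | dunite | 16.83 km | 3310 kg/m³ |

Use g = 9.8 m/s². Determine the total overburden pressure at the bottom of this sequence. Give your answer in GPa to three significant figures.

andesite: 2560 kg/m³ × 9.8 m/s² × 3080 m = 7.727×10^7 Pa = 0.07727 GPa
basalt: 2910 kg/m³ × 9.8 m/s² × 4231 m = 1.207×10^8 Pa = 0.1207 GPa
dunite: 3310 kg/m³ × 9.8 m/s² × 16830 m = 5.459×10^8 Pa = 0.5459 GPa
Total = 0.07727 + 0.1207 + 0.5459 = 0.74386 GPa

0.744 GPa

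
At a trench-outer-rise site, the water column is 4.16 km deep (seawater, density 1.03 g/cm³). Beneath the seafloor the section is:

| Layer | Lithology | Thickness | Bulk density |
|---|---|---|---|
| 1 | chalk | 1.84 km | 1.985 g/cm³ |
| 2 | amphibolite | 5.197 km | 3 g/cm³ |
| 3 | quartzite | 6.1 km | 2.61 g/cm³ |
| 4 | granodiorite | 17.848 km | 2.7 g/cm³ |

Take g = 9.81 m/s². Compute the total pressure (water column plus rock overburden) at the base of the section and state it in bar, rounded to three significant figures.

seawater: 1030 kg/m³ × 9.81 m/s² × 4160 m = 4.203×10^7 Pa = 420.3 bar
chalk: 1985 kg/m³ × 9.81 m/s² × 1840 m = 3.583×10^7 Pa = 358.3 bar
amphibolite: 3000 kg/m³ × 9.81 m/s² × 5197 m = 1.529×10^8 Pa = 1529 bar
quartzite: 2610 kg/m³ × 9.81 m/s² × 6100 m = 1.562×10^8 Pa = 1562 bar
granodiorite: 2700 kg/m³ × 9.81 m/s² × 17848 m = 4.727×10^8 Pa = 4727 bar
Total = 420.3 + 358.3 + 1529 + 1562 + 4727 = 8597.4 bar

8600 bar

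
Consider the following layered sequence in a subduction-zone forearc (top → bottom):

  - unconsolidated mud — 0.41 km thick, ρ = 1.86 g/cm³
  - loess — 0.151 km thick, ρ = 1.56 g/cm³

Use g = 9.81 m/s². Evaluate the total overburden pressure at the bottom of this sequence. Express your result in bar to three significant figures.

unconsolidated mud: 1860 kg/m³ × 9.81 m/s² × 410 m = 7.481×10^6 Pa = 74.81 bar
loess: 1560 kg/m³ × 9.81 m/s² × 151 m = 2.311×10^6 Pa = 23.11 bar
Total = 74.81 + 23.11 = 97.919 bar

97.9 bar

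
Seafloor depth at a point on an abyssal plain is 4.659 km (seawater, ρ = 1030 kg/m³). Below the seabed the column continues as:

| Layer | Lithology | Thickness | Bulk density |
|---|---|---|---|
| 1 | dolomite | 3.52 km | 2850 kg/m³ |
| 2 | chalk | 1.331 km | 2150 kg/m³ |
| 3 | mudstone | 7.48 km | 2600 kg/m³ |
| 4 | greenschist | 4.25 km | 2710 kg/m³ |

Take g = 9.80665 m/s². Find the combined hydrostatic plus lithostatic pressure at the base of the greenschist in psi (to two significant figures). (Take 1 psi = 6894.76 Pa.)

69000 psi

seawater: 1030 kg/m³ × 9.80665 m/s² × 4659 m = 4.706×10^7 Pa = 6825 psi
dolomite: 2850 kg/m³ × 9.80665 m/s² × 3520 m = 9.838×10^7 Pa = 14269 psi
chalk: 2150 kg/m³ × 9.80665 m/s² × 1331 m = 2.806×10^7 Pa = 4070 psi
mudstone: 2600 kg/m³ × 9.80665 m/s² × 7480 m = 1.907×10^8 Pa = 27662 psi
greenschist: 2710 kg/m³ × 9.80665 m/s² × 4250 m = 1.129×10^8 Pa = 16382 psi
Total = 6825 + 14269 + 4070 + 27662 + 16382 = 69208 psi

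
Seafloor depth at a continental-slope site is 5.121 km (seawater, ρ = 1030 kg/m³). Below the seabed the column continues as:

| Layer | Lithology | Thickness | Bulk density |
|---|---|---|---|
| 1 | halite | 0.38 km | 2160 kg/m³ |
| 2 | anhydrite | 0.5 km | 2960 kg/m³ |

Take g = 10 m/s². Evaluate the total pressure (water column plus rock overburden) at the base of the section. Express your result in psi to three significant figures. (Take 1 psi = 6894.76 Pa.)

11000 psi

seawater: 1030 kg/m³ × 10 m/s² × 5121 m = 5.275×10^7 Pa = 7650 psi
halite: 2160 kg/m³ × 10 m/s² × 380 m = 8.208×10^6 Pa = 1190 psi
anhydrite: 2960 kg/m³ × 10 m/s² × 500 m = 1.480×10^7 Pa = 2147 psi
Total = 7650 + 1190 + 2147 = 10987 psi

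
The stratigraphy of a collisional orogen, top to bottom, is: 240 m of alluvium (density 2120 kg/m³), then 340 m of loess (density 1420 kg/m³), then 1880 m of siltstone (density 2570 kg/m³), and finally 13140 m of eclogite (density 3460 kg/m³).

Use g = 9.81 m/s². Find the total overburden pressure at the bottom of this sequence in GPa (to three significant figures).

0.503 GPa

alluvium: 2120 kg/m³ × 9.81 m/s² × 240 m = 4.991×10^6 Pa = 4.991×10^-3 GPa
loess: 1420 kg/m³ × 9.81 m/s² × 340 m = 4.736×10^6 Pa = 4.736×10^-3 GPa
siltstone: 2570 kg/m³ × 9.81 m/s² × 1880 m = 4.740×10^7 Pa = 0.04740 GPa
eclogite: 3460 kg/m³ × 9.81 m/s² × 13140 m = 4.460×10^8 Pa = 0.4460 GPa
Total = 4.991×10^-3 + 4.736×10^-3 + 0.04740 + 0.4460 = 0.50313 GPa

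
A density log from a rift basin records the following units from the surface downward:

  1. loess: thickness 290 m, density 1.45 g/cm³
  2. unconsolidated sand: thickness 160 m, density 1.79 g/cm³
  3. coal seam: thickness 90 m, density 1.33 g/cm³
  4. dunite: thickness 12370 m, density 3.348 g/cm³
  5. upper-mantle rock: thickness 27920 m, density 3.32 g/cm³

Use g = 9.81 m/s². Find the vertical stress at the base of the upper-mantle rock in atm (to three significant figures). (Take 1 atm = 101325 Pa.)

13100 atm

loess: 1450 kg/m³ × 9.81 m/s² × 290 m = 4.125×10^6 Pa = 40.71 atm
unconsolidated sand: 1790 kg/m³ × 9.81 m/s² × 160 m = 2.810×10^6 Pa = 27.73 atm
coal seam: 1330 kg/m³ × 9.81 m/s² × 90 m = 1.174×10^6 Pa = 11.59 atm
dunite: 3348 kg/m³ × 9.81 m/s² × 12370 m = 4.063×10^8 Pa = 4010 atm
upper-mantle rock: 3320 kg/m³ × 9.81 m/s² × 27920 m = 9.093×10^8 Pa = 8974 atm
Total = 40.71 + 27.73 + 11.59 + 4010 + 8974 = 13064 atm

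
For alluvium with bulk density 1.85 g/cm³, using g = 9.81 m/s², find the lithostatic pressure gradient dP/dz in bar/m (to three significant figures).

0.181 bar/m

dP/dz = ρg = 1850 kg/m³ × 9.81 m/s² = 18148 Pa/m
= 18148 Pa/m × (1 bar/m / 1.0000×10^5 Pa/m) = 0.18149 bar/m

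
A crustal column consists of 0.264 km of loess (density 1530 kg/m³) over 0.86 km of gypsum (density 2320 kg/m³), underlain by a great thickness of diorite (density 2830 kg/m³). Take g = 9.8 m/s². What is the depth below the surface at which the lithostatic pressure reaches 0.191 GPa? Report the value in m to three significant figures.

7160 m

Pressure at base of upper layers: 1530×9.8×264 + 2320×9.8×860 = 2.351×10^7 Pa = 0.02351 GPa
Remaining pressure to be supplied by diorite: 1.910×10^8 − 2.351×10^7 = 1.675×10^8 Pa
Additional depth in diorite = 1.675×10^8 Pa / (2830 kg/m³ × 9.8 m/s²) = 6039.1 m
Total depth = 1124 m + 6039.1 m = 7163.1 m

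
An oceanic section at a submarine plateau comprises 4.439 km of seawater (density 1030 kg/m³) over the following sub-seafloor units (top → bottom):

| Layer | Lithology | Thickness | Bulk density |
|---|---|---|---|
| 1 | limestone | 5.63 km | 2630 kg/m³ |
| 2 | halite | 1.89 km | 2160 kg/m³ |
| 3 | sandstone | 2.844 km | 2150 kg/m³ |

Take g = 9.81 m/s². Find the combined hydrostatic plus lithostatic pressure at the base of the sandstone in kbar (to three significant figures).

2.90 kbar

seawater: 1030 kg/m³ × 9.81 m/s² × 4439 m = 4.485×10^7 Pa = 0.4485 kbar
limestone: 2630 kg/m³ × 9.81 m/s² × 5630 m = 1.453×10^8 Pa = 1.453 kbar
halite: 2160 kg/m³ × 9.81 m/s² × 1890 m = 4.005×10^7 Pa = 0.4005 kbar
sandstone: 2150 kg/m³ × 9.81 m/s² × 2844 m = 5.998×10^7 Pa = 0.5998 kbar
Total = 0.4485 + 1.453 + 0.4005 + 0.5998 = 2.9014 kbar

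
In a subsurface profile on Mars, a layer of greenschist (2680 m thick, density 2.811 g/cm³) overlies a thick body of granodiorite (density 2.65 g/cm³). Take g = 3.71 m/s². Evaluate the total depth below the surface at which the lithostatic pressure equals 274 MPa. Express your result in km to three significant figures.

Pressure at base of upper layers: 2811×3.71×2680 = 2.795×10^7 Pa = 27.95 MPa
Remaining pressure to be supplied by granodiorite: 2.740×10^8 − 2.795×10^7 = 2.461×10^8 Pa
Additional depth in granodiorite = 2.461×10^8 Pa / (2650 kg/m³ × 3.71 m/s²) = 25027 m
Total depth = 2680 m + 25027 m = 27707 m
= 27.707 km

27.7 km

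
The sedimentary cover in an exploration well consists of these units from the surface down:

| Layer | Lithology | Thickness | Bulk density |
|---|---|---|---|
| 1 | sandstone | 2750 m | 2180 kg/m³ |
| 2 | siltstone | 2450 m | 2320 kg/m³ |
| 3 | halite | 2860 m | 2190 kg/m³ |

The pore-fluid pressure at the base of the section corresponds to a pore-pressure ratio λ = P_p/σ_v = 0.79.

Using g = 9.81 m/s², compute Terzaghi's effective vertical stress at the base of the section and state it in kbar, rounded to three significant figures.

Overburden (lithostatic) stress σ_v:
sandstone: 2180 kg/m³ × 9.81 m/s² × 2750 m = 5.881×10^7 Pa = 58.81 MPa
siltstone: 2320 kg/m³ × 9.81 m/s² × 2450 m = 5.576×10^7 Pa = 55.76 MPa
halite: 2190 kg/m³ × 9.81 m/s² × 2860 m = 6.144×10^7 Pa = 61.44 MPa
Total = 58.81 + 55.76 + 61.44 = 176.01 MPa
Pore pressure P_p = λ·σ_v = 0.79 × 176.0 MPa = 139.1 MPa
Effective stress σ' = σ_v − P_p = 176.0 − 139.1 = 36.963 MPa = 0.36963 kbar

0.370 kbar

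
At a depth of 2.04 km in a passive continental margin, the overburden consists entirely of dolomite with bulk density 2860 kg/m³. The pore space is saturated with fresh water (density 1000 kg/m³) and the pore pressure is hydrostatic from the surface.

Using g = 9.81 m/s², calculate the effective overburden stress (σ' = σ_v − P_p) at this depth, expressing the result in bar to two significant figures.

Overburden (lithostatic) stress σ_v:
dolomite: 2860 kg/m³ × 9.81 m/s² × 2040 m = 5.724×10^7 Pa = 57.24 MPa
Pore pressure P_p = 1000 kg/m³ × 9.81 m/s² × 2040 m = 2.001×10^7 Pa = 20.01 MPa
Effective stress σ' = σ_v − P_p = 57.24 − 20.01 = 37.223 MPa = 372.23 bar

370 bar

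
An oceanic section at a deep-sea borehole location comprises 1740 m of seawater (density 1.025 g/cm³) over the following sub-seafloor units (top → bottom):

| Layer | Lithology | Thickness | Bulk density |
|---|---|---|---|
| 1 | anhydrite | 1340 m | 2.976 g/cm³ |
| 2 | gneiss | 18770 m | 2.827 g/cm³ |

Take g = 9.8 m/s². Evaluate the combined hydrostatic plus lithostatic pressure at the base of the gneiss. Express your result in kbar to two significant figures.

seawater: 1025 kg/m³ × 9.8 m/s² × 1740 m = 1.748×10^7 Pa = 0.1748 kbar
anhydrite: 2976 kg/m³ × 9.8 m/s² × 1340 m = 3.908×10^7 Pa = 0.3908 kbar
gneiss: 2827 kg/m³ × 9.8 m/s² × 18770 m = 5.200×10^8 Pa = 5.200 kbar
Total = 0.1748 + 0.3908 + 5.200 = 5.7657 kbar

5.8 kbar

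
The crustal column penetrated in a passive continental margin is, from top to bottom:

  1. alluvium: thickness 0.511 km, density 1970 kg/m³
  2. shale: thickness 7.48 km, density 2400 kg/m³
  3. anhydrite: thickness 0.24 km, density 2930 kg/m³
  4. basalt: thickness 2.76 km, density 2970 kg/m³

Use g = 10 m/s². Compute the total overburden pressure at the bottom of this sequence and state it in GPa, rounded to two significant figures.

0.28 GPa

alluvium: 1970 kg/m³ × 10 m/s² × 511 m = 1.007×10^7 Pa = 0.01007 GPa
shale: 2400 kg/m³ × 10 m/s² × 7480 m = 1.795×10^8 Pa = 0.1795 GPa
anhydrite: 2930 kg/m³ × 10 m/s² × 240 m = 7.032×10^6 Pa = 7.032×10^-3 GPa
basalt: 2970 kg/m³ × 10 m/s² × 2760 m = 8.197×10^7 Pa = 0.08197 GPa
Total = 0.01007 + 0.1795 + 7.032×10^-3 + 0.08197 = 0.27859 GPa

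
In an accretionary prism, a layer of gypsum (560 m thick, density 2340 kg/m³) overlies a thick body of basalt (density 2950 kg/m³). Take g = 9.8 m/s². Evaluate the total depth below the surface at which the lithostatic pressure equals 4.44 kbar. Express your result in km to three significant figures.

Pressure at base of upper layers: 2340×9.8×560 = 1.284×10^7 Pa = 0.1284 kbar
Remaining pressure to be supplied by basalt: 4.440×10^8 − 1.284×10^7 = 4.312×10^8 Pa
Additional depth in basalt = 4.312×10^8 Pa / (2950 kg/m³ × 9.8 m/s²) = 14914 m
Total depth = 560 m + 14914 m = 15474 m
= 15.474 km

15.5 km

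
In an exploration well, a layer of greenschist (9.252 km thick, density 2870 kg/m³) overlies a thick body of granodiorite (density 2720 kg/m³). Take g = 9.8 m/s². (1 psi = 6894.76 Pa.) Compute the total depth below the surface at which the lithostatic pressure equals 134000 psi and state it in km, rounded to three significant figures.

Pressure at base of upper layers: 2870×9.8×9252 = 2.602×10^8 Pa = 37742 psi
Remaining pressure to be supplied by granodiorite: 9.239×10^8 − 2.602×10^8 = 6.637×10^8 Pa
Additional depth in granodiorite = 6.637×10^8 Pa / (2720 kg/m³ × 9.8 m/s²) = 24898 m
Total depth = 9252 m + 24898 m = 34150 m
= 34.150 km

34.1 km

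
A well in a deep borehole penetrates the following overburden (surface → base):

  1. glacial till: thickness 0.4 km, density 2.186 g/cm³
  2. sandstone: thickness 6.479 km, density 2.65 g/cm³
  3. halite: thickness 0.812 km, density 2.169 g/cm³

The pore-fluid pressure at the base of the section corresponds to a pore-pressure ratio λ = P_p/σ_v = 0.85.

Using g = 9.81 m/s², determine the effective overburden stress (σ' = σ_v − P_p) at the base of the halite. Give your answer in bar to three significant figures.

Overburden (lithostatic) stress σ_v:
glacial till: 2186 kg/m³ × 9.81 m/s² × 400 m = 8.578×10^6 Pa = 8.578 MPa
sandstone: 2650 kg/m³ × 9.81 m/s² × 6479 m = 1.684×10^8 Pa = 168.4 MPa
halite: 2169 kg/m³ × 9.81 m/s² × 812 m = 1.728×10^7 Pa = 17.28 MPa
Total = 8.578 + 168.4 + 17.28 = 194.29 MPa
Pore pressure P_p = λ·σ_v = 0.85 × 194.3 MPa = 165.1 MPa
Effective stress σ' = σ_v − P_p = 194.3 − 165.1 = 29.143 MPa = 291.43 bar

291 bar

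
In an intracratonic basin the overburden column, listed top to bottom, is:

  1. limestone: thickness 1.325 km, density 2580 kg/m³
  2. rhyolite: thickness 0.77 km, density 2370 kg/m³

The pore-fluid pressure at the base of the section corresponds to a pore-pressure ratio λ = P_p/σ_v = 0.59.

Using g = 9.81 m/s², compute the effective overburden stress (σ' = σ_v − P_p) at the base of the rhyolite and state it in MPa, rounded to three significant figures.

21.1 MPa

Overburden (lithostatic) stress σ_v:
limestone: 2580 kg/m³ × 9.81 m/s² × 1325 m = 3.354×10^7 Pa = 33.54 MPa
rhyolite: 2370 kg/m³ × 9.81 m/s² × 770 m = 1.790×10^7 Pa = 17.90 MPa
Total = 33.54 + 17.90 = 51.438 MPa
Pore pressure P_p = λ·σ_v = 0.59 × 51.44 MPa = 30.35 MPa
Effective stress σ' = σ_v − P_p = 51.44 − 30.35 = 21.089 MPa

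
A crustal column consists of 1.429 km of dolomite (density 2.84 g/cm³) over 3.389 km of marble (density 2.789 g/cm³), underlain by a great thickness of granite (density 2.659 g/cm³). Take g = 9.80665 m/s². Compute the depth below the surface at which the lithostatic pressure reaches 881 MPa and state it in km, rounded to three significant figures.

Pressure at base of upper layers: 2840×9.80665×1429 + 2789×9.80665×3389 = 1.325×10^8 Pa = 132.5 MPa
Remaining pressure to be supplied by granite: 8.810×10^8 − 1.325×10^8 = 7.485×10^8 Pa
Additional depth in granite = 7.485×10^8 Pa / (2659 kg/m³ × 9.80665 m/s²) = 28705 m
Total depth = 4818 m + 28705 m = 33523 m
= 33.523 km

33.5 km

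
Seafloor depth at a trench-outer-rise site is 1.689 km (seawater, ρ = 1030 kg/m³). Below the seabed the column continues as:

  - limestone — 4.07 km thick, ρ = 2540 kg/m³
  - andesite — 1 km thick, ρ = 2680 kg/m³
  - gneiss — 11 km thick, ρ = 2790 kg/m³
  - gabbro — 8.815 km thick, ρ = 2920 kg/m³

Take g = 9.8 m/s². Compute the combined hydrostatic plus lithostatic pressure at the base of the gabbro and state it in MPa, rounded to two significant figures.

seawater: 1030 kg/m³ × 9.8 m/s² × 1689 m = 1.705×10^7 Pa = 17.05 MPa
limestone: 2540 kg/m³ × 9.8 m/s² × 4070 m = 1.013×10^8 Pa = 101.3 MPa
andesite: 2680 kg/m³ × 9.8 m/s² × 1000 m = 2.626×10^7 Pa = 26.26 MPa
gneiss: 2790 kg/m³ × 9.8 m/s² × 11000 m = 3.008×10^8 Pa = 300.8 MPa
gabbro: 2920 kg/m³ × 9.8 m/s² × 8815 m = 2.523×10^8 Pa = 252.3 MPa
Total = 17.05 + 101.3 + 26.26 + 300.8 + 252.3 = 697.64 MPa

700 MPa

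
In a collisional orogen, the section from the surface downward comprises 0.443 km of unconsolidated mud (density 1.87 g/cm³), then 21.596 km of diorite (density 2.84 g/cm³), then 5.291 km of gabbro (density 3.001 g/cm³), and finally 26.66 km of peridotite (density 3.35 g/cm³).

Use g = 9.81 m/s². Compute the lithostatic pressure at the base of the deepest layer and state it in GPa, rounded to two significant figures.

unconsolidated mud: 1870 kg/m³ × 9.81 m/s² × 443 m = 8.127×10^6 Pa = 8.127×10^-3 GPa
diorite: 2840 kg/m³ × 9.81 m/s² × 21596 m = 6.017×10^8 Pa = 0.6017 GPa
gabbro: 3001 kg/m³ × 9.81 m/s² × 5291 m = 1.558×10^8 Pa = 0.1558 GPa
peridotite: 3350 kg/m³ × 9.81 m/s² × 26660 m = 8.761×10^8 Pa = 0.8761 GPa
Total = 8.127×10^-3 + 0.6017 + 0.1558 + 0.8761 = 1.6417 GPa

1.6 GPa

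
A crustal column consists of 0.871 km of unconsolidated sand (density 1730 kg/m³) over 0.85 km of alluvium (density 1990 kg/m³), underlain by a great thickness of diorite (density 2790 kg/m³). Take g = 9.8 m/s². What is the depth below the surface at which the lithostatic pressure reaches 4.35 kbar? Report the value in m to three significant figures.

16500 m

Pressure at base of upper layers: 1730×9.8×871 + 1990×9.8×850 = 3.134×10^7 Pa = 0.3134 kbar
Remaining pressure to be supplied by diorite: 4.350×10^8 − 3.134×10^7 = 4.037×10^8 Pa
Additional depth in diorite = 4.037×10^8 Pa / (2790 kg/m³ × 9.8 m/s²) = 14763 m
Total depth = 1721 m + 14763 m = 16484 m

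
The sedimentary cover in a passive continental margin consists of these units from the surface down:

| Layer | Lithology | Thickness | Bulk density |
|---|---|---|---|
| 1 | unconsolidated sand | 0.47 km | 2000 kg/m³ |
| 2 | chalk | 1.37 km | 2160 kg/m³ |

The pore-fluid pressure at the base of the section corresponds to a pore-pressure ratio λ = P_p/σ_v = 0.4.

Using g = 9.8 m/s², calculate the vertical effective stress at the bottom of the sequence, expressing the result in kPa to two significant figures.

23000 kPa

Overburden (lithostatic) stress σ_v:
unconsolidated sand: 2000 kg/m³ × 9.8 m/s² × 470 m = 9.212×10^6 Pa = 9.212 MPa
chalk: 2160 kg/m³ × 9.8 m/s² × 1370 m = 2.900×10^7 Pa = 29.00 MPa
Total = 9.212 + 29.00 = 38.212 MPa
Pore pressure P_p = λ·σ_v = 0.4 × 38.21 MPa = 15.28 MPa
Effective stress σ' = σ_v − P_p = 38.21 − 15.28 = 22.927 MPa = 22927 kPa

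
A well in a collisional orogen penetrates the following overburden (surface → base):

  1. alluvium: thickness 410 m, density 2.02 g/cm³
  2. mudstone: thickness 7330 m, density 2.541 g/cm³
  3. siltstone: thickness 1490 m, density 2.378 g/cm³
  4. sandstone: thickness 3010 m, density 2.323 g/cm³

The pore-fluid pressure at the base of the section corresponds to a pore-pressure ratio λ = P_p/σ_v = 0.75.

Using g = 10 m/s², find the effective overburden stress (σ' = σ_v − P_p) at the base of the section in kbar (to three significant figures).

Overburden (lithostatic) stress σ_v:
alluvium: 2020 kg/m³ × 10 m/s² × 410 m = 8.282×10^6 Pa = 8.282 MPa
mudstone: 2541 kg/m³ × 10 m/s² × 7330 m = 1.863×10^8 Pa = 186.3 MPa
siltstone: 2378 kg/m³ × 10 m/s² × 1490 m = 3.543×10^7 Pa = 35.43 MPa
sandstone: 2323 kg/m³ × 10 m/s² × 3010 m = 6.992×10^7 Pa = 69.92 MPa
Total = 8.282 + 186.3 + 35.43 + 69.92 = 299.89 MPa
Pore pressure P_p = λ·σ_v = 0.75 × 299.9 MPa = 224.9 MPa
Effective stress σ' = σ_v − P_p = 299.9 − 224.9 = 74.973 MPa = 0.74973 kbar

0.750 kbar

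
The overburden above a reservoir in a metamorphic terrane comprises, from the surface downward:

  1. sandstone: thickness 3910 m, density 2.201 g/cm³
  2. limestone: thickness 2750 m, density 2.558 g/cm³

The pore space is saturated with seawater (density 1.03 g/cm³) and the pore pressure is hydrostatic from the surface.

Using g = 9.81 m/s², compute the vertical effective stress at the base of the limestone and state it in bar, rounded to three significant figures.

Overburden (lithostatic) stress σ_v:
sandstone: 2201 kg/m³ × 9.81 m/s² × 3910 m = 8.442×10^7 Pa = 84.42 MPa
limestone: 2558 kg/m³ × 9.81 m/s² × 2750 m = 6.901×10^7 Pa = 69.01 MPa
Total = 84.42 + 69.01 = 153.43 MPa
Pore pressure P_p = 1030 kg/m³ × 9.81 m/s² × 6660 m = 6.729×10^7 Pa = 67.29 MPa
Effective stress σ' = σ_v − P_p = 153.4 − 67.29 = 86.138 MPa = 861.38 bar

861 bar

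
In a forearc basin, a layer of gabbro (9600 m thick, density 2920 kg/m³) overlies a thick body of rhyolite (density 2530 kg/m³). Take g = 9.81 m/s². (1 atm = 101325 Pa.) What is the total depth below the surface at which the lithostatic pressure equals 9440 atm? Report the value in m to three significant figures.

37100 m

Pressure at base of upper layers: 2920×9.81×9600 = 2.750×10^8 Pa = 2714 atm
Remaining pressure to be supplied by rhyolite: 9.565×10^8 − 2.750×10^8 = 6.815×10^8 Pa
Additional depth in rhyolite = 6.815×10^8 Pa / (2530 kg/m³ × 9.81 m/s²) = 27459 m
Total depth = 9600 m + 27459 m = 37059 m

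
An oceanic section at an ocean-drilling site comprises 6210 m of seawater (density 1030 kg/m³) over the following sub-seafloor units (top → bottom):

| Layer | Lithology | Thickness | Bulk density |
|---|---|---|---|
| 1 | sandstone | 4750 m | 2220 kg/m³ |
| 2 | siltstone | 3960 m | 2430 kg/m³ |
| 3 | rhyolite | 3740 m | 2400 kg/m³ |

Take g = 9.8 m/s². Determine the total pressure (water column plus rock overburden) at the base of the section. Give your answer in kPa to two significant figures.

350000 kPa

seawater: 1030 kg/m³ × 9.8 m/s² × 6210 m = 6.268×10^7 Pa = 62684 kPa
sandstone: 2220 kg/m³ × 9.8 m/s² × 4750 m = 1.033×10^8 Pa = 1.033×10^5 kPa
siltstone: 2430 kg/m³ × 9.8 m/s² × 3960 m = 9.430×10^7 Pa = 94303 kPa
rhyolite: 2400 kg/m³ × 9.8 m/s² × 3740 m = 8.796×10^7 Pa = 87965 kPa
Total = 62684 + 1.033×10^5 + 94303 + 87965 = 3.4829×10^5 kPa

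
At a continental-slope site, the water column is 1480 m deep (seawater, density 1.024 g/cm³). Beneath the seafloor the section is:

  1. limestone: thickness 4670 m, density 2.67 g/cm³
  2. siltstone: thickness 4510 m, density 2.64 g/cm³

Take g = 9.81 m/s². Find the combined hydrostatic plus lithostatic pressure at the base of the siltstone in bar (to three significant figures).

seawater: 1024 kg/m³ × 9.81 m/s² × 1480 m = 1.487×10^7 Pa = 148.7 bar
limestone: 2670 kg/m³ × 9.81 m/s² × 4670 m = 1.223×10^8 Pa = 1223 bar
siltstone: 2640 kg/m³ × 9.81 m/s² × 4510 m = 1.168×10^8 Pa = 1168 bar
Total = 148.7 + 1223 + 1168 = 2539.9 bar

2540 bar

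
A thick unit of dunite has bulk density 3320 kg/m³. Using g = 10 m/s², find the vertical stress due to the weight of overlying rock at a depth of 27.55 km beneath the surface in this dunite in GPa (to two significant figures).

dunite: 3320 kg/m³ × 10 m/s² × 27550 m = 9.147×10^8 Pa = 0.9147 GPa

0.91 GPa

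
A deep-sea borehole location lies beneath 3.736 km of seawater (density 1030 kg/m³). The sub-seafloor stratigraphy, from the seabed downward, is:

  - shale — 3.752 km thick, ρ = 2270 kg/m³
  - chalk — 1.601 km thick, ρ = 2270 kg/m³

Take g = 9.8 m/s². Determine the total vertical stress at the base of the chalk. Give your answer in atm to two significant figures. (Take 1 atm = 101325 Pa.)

1500 atm

seawater: 1030 kg/m³ × 9.8 m/s² × 3736 m = 3.771×10^7 Pa = 372.2 atm
shale: 2270 kg/m³ × 9.8 m/s² × 3752 m = 8.347×10^7 Pa = 823.8 atm
chalk: 2270 kg/m³ × 9.8 m/s² × 1601 m = 3.562×10^7 Pa = 351.5 atm
Total = 372.2 + 823.8 + 351.5 = 1547.4 atm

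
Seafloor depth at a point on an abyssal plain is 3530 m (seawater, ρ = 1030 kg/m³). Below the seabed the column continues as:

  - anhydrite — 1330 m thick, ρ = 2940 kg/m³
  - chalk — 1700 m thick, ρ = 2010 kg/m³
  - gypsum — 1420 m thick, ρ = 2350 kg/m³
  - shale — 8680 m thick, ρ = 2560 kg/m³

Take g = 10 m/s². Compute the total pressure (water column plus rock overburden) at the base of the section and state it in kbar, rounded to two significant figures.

seawater: 1030 kg/m³ × 10 m/s² × 3530 m = 3.636×10^7 Pa = 0.3636 kbar
anhydrite: 2940 kg/m³ × 10 m/s² × 1330 m = 3.910×10^7 Pa = 0.3910 kbar
chalk: 2010 kg/m³ × 10 m/s² × 1700 m = 3.417×10^7 Pa = 0.3417 kbar
gypsum: 2350 kg/m³ × 10 m/s² × 1420 m = 3.337×10^7 Pa = 0.3337 kbar
shale: 2560 kg/m³ × 10 m/s² × 8680 m = 2.222×10^8 Pa = 2.222 kbar
Total = 0.3636 + 0.3910 + 0.3417 + 0.3337 + 2.222 = 3.6521 kbar

3.7 kbar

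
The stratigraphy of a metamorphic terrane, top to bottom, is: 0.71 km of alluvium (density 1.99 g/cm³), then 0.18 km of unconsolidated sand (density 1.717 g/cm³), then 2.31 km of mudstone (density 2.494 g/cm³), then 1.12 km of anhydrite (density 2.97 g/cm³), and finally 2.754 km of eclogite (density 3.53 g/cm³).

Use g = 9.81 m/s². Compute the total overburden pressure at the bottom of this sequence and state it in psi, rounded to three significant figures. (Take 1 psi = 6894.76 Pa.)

alluvium: 1990 kg/m³ × 9.81 m/s² × 710 m = 1.386×10^7 Pa = 2010 psi
unconsolidated sand: 1717 kg/m³ × 9.81 m/s² × 180 m = 3.032×10^6 Pa = 439.7 psi
mudstone: 2494 kg/m³ × 9.81 m/s² × 2310 m = 5.652×10^7 Pa = 8197 psi
anhydrite: 2970 kg/m³ × 9.81 m/s² × 1120 m = 3.263×10^7 Pa = 4733 psi
eclogite: 3530 kg/m³ × 9.81 m/s² × 2754 m = 9.537×10^7 Pa = 13832 psi
Total = 2010 + 439.7 + 8197 + 4733 + 13832 = 29212 psi

29200 psi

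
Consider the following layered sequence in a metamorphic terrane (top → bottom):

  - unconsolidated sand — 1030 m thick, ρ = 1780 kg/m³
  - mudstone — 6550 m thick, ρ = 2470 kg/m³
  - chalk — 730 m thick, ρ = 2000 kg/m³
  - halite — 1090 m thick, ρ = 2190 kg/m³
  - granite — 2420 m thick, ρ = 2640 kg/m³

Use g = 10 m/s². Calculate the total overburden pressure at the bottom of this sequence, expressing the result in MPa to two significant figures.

280 MPa

unconsolidated sand: 1780 kg/m³ × 10 m/s² × 1030 m = 1.833×10^7 Pa = 18.33 MPa
mudstone: 2470 kg/m³ × 10 m/s² × 6550 m = 1.618×10^8 Pa = 161.8 MPa
chalk: 2000 kg/m³ × 10 m/s² × 730 m = 1.460×10^7 Pa = 14.60 MPa
halite: 2190 kg/m³ × 10 m/s² × 1090 m = 2.387×10^7 Pa = 23.87 MPa
granite: 2640 kg/m³ × 10 m/s² × 2420 m = 6.389×10^7 Pa = 63.89 MPa
Total = 18.33 + 161.8 + 14.60 + 23.87 + 63.89 = 282.48 MPa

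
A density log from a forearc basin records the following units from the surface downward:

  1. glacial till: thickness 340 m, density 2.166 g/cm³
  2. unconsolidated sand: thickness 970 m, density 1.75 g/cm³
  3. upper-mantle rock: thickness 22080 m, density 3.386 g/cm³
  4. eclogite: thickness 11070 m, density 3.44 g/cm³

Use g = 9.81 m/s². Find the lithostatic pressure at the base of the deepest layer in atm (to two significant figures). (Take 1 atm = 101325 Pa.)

glacial till: 2166 kg/m³ × 9.81 m/s² × 340 m = 7.224×10^6 Pa = 71.30 atm
unconsolidated sand: 1750 kg/m³ × 9.81 m/s² × 970 m = 1.665×10^7 Pa = 164.3 atm
upper-mantle rock: 3386 kg/m³ × 9.81 m/s² × 22080 m = 7.334×10^8 Pa = 7238 atm
eclogite: 3440 kg/m³ × 9.81 m/s² × 11070 m = 3.736×10^8 Pa = 3687 atm
Total = 71.30 + 164.3 + 7238 + 3687 = 11161 atm

11000 atm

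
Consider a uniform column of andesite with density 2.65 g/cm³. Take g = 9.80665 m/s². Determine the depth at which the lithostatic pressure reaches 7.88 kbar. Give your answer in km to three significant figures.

30.3 km

h = P/(ρg) = 7.88 kbar / (2650 kg/m³ × 9.80665 m/s²) = 7.880×10^8 Pa / 25988 Pa/m = 30322 m
= 30.322 km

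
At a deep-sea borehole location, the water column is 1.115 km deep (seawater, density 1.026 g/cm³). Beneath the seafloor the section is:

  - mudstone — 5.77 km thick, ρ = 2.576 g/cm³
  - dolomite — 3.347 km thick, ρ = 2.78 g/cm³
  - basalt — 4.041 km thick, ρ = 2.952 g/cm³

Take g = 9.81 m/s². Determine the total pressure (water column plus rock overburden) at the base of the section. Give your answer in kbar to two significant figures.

3.7 kbar

seawater: 1026 kg/m³ × 9.81 m/s² × 1115 m = 1.122×10^7 Pa = 0.1122 kbar
mudstone: 2576 kg/m³ × 9.81 m/s² × 5770 m = 1.458×10^8 Pa = 1.458 kbar
dolomite: 2780 kg/m³ × 9.81 m/s² × 3347 m = 9.128×10^7 Pa = 0.9128 kbar
basalt: 2952 kg/m³ × 9.81 m/s² × 4041 m = 1.170×10^8 Pa = 1.170 kbar
Total = 0.1122 + 1.458 + 0.9128 + 1.170 = 3.6534 kbar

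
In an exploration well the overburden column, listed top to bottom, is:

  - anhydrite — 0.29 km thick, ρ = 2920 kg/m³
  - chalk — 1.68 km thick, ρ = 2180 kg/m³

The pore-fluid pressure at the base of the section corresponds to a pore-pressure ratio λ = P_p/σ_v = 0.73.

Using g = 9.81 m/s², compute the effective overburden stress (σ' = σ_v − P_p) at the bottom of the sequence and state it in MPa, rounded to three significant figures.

Overburden (lithostatic) stress σ_v:
anhydrite: 2920 kg/m³ × 9.81 m/s² × 290 m = 8.307×10^6 Pa = 8.307 MPa
chalk: 2180 kg/m³ × 9.81 m/s² × 1680 m = 3.593×10^7 Pa = 35.93 MPa
Total = 8.307 + 35.93 = 44.235 MPa
Pore pressure P_p = λ·σ_v = 0.73 × 44.24 MPa = 32.29 MPa
Effective stress σ' = σ_v − P_p = 44.24 − 32.29 = 11.944 MPa

11.9 MPa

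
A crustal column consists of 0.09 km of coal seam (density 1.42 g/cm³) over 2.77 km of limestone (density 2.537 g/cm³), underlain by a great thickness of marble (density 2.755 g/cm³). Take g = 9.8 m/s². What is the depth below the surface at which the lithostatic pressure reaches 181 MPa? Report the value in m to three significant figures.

Pressure at base of upper layers: 1420×9.8×90 + 2537×9.8×2770 = 7.012×10^7 Pa = 70.12 MPa
Remaining pressure to be supplied by marble: 1.810×10^8 − 7.012×10^7 = 1.109×10^8 Pa
Additional depth in marble = 1.109×10^8 Pa / (2755 kg/m³ × 9.8 m/s²) = 4106.8 m
Total depth = 2860 m + 4106.8 m = 6966.8 m

6970 m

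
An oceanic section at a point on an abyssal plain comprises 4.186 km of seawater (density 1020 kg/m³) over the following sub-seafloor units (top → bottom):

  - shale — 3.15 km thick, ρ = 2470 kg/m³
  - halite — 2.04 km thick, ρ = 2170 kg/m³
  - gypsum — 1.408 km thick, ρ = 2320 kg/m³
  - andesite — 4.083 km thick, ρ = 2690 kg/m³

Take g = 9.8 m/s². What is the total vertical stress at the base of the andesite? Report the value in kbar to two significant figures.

seawater: 1020 kg/m³ × 9.8 m/s² × 4186 m = 4.184×10^7 Pa = 0.4184 kbar
shale: 2470 kg/m³ × 9.8 m/s² × 3150 m = 7.625×10^7 Pa = 0.7625 kbar
halite: 2170 kg/m³ × 9.8 m/s² × 2040 m = 4.338×10^7 Pa = 0.4338 kbar
gypsum: 2320 kg/m³ × 9.8 m/s² × 1408 m = 3.201×10^7 Pa = 0.3201 kbar
andesite: 2690 kg/m³ × 9.8 m/s² × 4083 m = 1.076×10^8 Pa = 1.076 kbar
Total = 0.4184 + 0.7625 + 0.4338 + 0.3201 + 1.076 = 3.0112 kbar

3.0 kbar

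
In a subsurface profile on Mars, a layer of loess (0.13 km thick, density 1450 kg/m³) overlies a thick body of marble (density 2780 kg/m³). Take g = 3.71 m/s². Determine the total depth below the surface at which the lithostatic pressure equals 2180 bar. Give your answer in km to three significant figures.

Pressure at base of upper layers: 1450×3.71×130 = 6.993×10^5 Pa = 6.993 bar
Remaining pressure to be supplied by marble: 2.180×10^8 − 6.993×10^5 = 2.173×10^8 Pa
Additional depth in marble = 2.173×10^8 Pa / (2780 kg/m³ × 3.71 m/s²) = 21069 m
Total depth = 130 m + 21069 m = 21199 m
= 21.199 km

21.2 km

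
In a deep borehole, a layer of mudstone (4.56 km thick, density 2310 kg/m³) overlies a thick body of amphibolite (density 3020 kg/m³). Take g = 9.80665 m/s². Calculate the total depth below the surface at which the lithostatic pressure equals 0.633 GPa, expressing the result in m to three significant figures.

22400 m

Pressure at base of upper layers: 2310×9.80665×4560 = 1.033×10^8 Pa = 0.1033 GPa
Remaining pressure to be supplied by amphibolite: 6.330×10^8 − 1.033×10^8 = 5.297×10^8 Pa
Additional depth in amphibolite = 5.297×10^8 Pa / (3020 kg/m³ × 9.80665 m/s²) = 17886 m
Total depth = 4560 m + 17886 m = 22446 m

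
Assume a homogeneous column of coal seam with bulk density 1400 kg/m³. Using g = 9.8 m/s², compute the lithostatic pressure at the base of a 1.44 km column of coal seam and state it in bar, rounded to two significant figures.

coal seam: 1400 kg/m³ × 9.8 m/s² × 1440 m = 1.976×10^7 Pa = 197.6 bar

200 bar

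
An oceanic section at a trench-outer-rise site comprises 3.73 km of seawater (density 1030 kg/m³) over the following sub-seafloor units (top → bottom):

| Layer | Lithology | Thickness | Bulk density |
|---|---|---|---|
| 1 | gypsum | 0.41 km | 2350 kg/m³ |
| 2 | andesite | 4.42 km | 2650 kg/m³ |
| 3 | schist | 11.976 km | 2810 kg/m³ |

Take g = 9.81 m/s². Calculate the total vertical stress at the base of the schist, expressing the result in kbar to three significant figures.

seawater: 1030 kg/m³ × 9.81 m/s² × 3730 m = 3.769×10^7 Pa = 0.3769 kbar
gypsum: 2350 kg/m³ × 9.81 m/s² × 410 m = 9.452×10^6 Pa = 0.09452 kbar
andesite: 2650 kg/m³ × 9.81 m/s² × 4420 m = 1.149×10^8 Pa = 1.149 kbar
schist: 2810 kg/m³ × 9.81 m/s² × 11976 m = 3.301×10^8 Pa = 3.301 kbar
Total = 0.3769 + 0.09452 + 1.149 + 3.301 = 4.9218 kbar

4.92 kbar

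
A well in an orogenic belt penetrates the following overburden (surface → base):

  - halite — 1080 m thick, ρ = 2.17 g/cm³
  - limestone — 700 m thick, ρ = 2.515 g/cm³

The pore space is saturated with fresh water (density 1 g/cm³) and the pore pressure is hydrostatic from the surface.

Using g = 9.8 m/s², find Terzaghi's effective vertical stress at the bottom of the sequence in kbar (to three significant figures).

Overburden (lithostatic) stress σ_v:
halite: 2170 kg/m³ × 9.8 m/s² × 1080 m = 2.297×10^7 Pa = 22.97 MPa
limestone: 2515 kg/m³ × 9.8 m/s² × 700 m = 1.725×10^7 Pa = 17.25 MPa
Total = 22.97 + 17.25 = 40.220 MPa
Pore pressure P_p = 1000 kg/m³ × 9.8 m/s² × 1780 m = 1.744×10^7 Pa = 17.44 MPa
Effective stress σ' = σ_v − P_p = 40.22 − 17.44 = 22.776 MPa = 0.22776 kbar

0.228 kbar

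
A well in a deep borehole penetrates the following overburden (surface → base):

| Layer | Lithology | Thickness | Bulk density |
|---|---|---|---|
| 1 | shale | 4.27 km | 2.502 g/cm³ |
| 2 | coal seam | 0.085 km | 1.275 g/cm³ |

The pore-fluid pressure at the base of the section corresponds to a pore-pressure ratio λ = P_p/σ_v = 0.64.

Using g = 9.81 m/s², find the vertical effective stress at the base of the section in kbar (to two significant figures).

Overburden (lithostatic) stress σ_v:
shale: 2502 kg/m³ × 9.81 m/s² × 4270 m = 1.048×10^8 Pa = 104.8 MPa
coal seam: 1275 kg/m³ × 9.81 m/s² × 85 m = 1.063×10^6 Pa = 1.063 MPa
Total = 104.8 + 1.063 = 105.87 MPa
Pore pressure P_p = λ·σ_v = 0.64 × 105.9 MPa = 67.76 MPa
Effective stress σ' = σ_v − P_p = 105.9 − 67.76 = 38.113 MPa = 0.38113 kbar

0.38 kbar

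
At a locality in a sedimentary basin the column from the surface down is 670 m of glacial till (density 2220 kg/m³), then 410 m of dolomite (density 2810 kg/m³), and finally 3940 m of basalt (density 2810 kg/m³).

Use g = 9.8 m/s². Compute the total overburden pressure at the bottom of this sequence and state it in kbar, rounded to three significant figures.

1.34 kbar

glacial till: 2220 kg/m³ × 9.8 m/s² × 670 m = 1.458×10^7 Pa = 0.1458 kbar
dolomite: 2810 kg/m³ × 9.8 m/s² × 410 m = 1.129×10^7 Pa = 0.1129 kbar
basalt: 2810 kg/m³ × 9.8 m/s² × 3940 m = 1.085×10^8 Pa = 1.085 kbar
Total = 0.1458 + 0.1129 + 1.085 = 1.3437 kbar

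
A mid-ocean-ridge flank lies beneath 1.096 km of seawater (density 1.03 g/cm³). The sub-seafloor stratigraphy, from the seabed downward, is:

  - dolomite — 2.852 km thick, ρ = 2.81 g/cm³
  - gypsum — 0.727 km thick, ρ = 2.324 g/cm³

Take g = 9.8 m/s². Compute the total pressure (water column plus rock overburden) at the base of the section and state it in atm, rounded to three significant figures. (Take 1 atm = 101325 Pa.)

1050 atm

seawater: 1030 kg/m³ × 9.8 m/s² × 1096 m = 1.106×10^7 Pa = 109.2 atm
dolomite: 2810 kg/m³ × 9.8 m/s² × 2852 m = 7.854×10^7 Pa = 775.1 atm
gypsum: 2324 kg/m³ × 9.8 m/s² × 727 m = 1.656×10^7 Pa = 163.4 atm
Total = 109.2 + 775.1 + 163.4 = 1047.7 atm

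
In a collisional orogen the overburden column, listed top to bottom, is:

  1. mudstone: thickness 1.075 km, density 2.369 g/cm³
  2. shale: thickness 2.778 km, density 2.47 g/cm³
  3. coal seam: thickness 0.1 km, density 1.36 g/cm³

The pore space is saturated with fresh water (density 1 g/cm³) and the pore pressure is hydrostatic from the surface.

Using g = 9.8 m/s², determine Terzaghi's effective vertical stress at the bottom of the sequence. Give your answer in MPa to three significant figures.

Overburden (lithostatic) stress σ_v:
mudstone: 2369 kg/m³ × 9.8 m/s² × 1075 m = 2.496×10^7 Pa = 24.96 MPa
shale: 2470 kg/m³ × 9.8 m/s² × 2778 m = 6.724×10^7 Pa = 67.24 MPa
coal seam: 1360 kg/m³ × 9.8 m/s² × 100 m = 1.333×10^6 Pa = 1.333 MPa
Total = 24.96 + 67.24 + 1.333 = 93.534 MPa
Pore pressure P_p = 1000 kg/m³ × 9.8 m/s² × 3953 m = 3.874×10^7 Pa = 38.74 MPa
Effective stress σ' = σ_v − P_p = 93.53 − 38.74 = 54.795 MPa

54.8 MPa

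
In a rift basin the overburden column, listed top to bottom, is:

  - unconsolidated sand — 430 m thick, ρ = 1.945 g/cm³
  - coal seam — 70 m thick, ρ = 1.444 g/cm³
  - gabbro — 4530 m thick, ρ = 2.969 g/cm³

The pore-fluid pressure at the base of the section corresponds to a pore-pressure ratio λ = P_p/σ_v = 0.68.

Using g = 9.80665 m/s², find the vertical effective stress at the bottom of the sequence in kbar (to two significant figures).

0.45 kbar

Overburden (lithostatic) stress σ_v:
unconsolidated sand: 1945 kg/m³ × 9.80665 m/s² × 430 m = 8.202×10^6 Pa = 8.202 MPa
coal seam: 1444 kg/m³ × 9.80665 m/s² × 70 m = 9.913×10^5 Pa = 0.9913 MPa
gabbro: 2969 kg/m³ × 9.80665 m/s² × 4530 m = 1.319×10^8 Pa = 131.9 MPa
Total = 8.202 + 0.9913 + 131.9 = 141.09 MPa
Pore pressure P_p = λ·σ_v = 0.68 × 141.1 MPa = 95.94 MPa
Effective stress σ' = σ_v − P_p = 141.1 − 95.94 = 45.148 MPa = 0.45148 kbar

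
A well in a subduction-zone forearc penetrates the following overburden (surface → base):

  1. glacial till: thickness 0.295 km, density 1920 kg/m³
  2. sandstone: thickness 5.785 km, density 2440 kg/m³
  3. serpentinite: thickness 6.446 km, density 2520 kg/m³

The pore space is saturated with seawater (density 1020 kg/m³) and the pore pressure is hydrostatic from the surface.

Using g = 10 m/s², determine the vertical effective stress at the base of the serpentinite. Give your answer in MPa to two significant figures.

Overburden (lithostatic) stress σ_v:
glacial till: 1920 kg/m³ × 10 m/s² × 295 m = 5.664×10^6 Pa = 5.664 MPa
sandstone: 2440 kg/m³ × 10 m/s² × 5785 m = 1.412×10^8 Pa = 141.2 MPa
serpentinite: 2520 kg/m³ × 10 m/s² × 6446 m = 1.624×10^8 Pa = 162.4 MPa
Total = 5.664 + 141.2 + 162.4 = 309.26 MPa
Pore pressure P_p = 1020 kg/m³ × 10 m/s² × 12526 m = 1.278×10^8 Pa = 127.8 MPa
Effective stress σ' = σ_v − P_p = 309.3 − 127.8 = 181.49 MPa

180 MPa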